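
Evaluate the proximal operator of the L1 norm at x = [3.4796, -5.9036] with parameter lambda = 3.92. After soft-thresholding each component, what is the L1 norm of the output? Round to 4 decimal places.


Soft-thresholding with lambda = 3.92:
prox(3.4796) = sign(3.4796)*max(|3.4796| - 3.92, 0) = 0.0
prox(-5.9036) = sign(-5.9036)*max(|-5.9036| - 3.92, 0) = -1.9836
prox(x) = [0.0, -1.9836]
||prox(x)||_1 = 0.0 + 1.9836 = 1.9836


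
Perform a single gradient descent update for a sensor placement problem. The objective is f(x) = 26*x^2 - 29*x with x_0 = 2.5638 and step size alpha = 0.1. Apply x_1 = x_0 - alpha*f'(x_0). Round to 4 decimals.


We compute the gradient at x_0 and apply the update.
f'(x) = 52*x - 29
f'(2.5638) = 52*2.5638 - 29 = 104.3176
x_1 = 2.5638 - 0.1*104.3176 = -7.868


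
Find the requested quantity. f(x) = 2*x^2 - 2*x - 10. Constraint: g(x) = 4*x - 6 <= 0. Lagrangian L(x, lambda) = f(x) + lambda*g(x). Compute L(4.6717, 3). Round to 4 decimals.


Step 1: Evaluate f(x).
f(4.6717) = 2*4.6717^2 - 2*4.6717 - 10 = 24.3062
Step 2: Evaluate g(x).
g(4.6717) = 4*4.6717 - 6 = 12.6868
Step 3: Compute Lagrangian.
L = 24.3062 + 3*12.6868 = 62.3666


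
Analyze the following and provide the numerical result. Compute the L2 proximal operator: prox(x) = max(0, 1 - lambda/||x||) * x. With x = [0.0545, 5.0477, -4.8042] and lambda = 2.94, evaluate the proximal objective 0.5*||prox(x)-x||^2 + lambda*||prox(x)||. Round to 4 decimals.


Step 1: Compute ||x||.
||x|| = 6.9687
Step 2: Compute scaling factor.
scale = max(0, 1 - 2.94/6.9687) = 0.5781
Step 3: prox(x) = [0.0315, 2.9181, -2.7774]
||prox(x)|| = 4.0287
Step 4: Proximal objective.
0.5*||prox-x||^2 = 4.3218
lambda*||prox|| = 11.8444
Total = 16.1661


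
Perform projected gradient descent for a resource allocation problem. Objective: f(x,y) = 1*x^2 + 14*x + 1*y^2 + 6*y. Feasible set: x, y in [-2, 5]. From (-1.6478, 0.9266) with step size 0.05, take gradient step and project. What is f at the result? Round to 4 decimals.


Step 1: Compute gradient at (-1.6478, 0.9266).
grad_x = 2*1*-1.6478 + 14 = 10.7044
grad_y = 2*1*0.9266 + 6 = 7.8532
Step 2: Gradient step.
x_raw = -1.6478 - 0.05*10.7044 = -2.183
y_raw = 0.9266 - 0.05*7.8532 = 0.5339
Step 3: Project onto [-2, 5].
x_proj = clip(-2.183) = -2.0
y_proj = clip(0.5339) = 0.5339
Step 4: Evaluate f.
f(-2.0, 0.5339) = -20.5113


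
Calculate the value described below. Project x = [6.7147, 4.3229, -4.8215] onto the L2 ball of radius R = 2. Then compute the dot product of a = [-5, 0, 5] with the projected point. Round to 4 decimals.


Step 1: Compute ||x|| (intermediates to 6 decimals).
||x|| = sqrt(6.7147^2 + 4.3229^2 + (-4.8215)^2) = 9.328533
Step 2: Project.
Since ||x|| > R, scale = R/||x|| = 2/9.328533 = 0.214396, proj(x) = scale * x
proj(x) = [1.439605, 0.926812, -1.03371]
Step 3: Dot product.
a^T * proj(x) = -5*1.439605 + 0*0.926812 + 5*(-1.03371) = -12.3666


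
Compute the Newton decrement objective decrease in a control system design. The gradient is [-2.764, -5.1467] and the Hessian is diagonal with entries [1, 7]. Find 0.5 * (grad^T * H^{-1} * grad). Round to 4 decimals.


Step 1: H is diagonal, so H^(-1) * g = [-2.764, -0.7352].
Step 2: g^T H^(-1) g = sum_i g_i^2 / H_ii
  = (-2.764)^2/1 + (-5.1467)^2/7
  = 7.6397 + 3.7841 = 11.4238
Step 3: Objective decrease = 0.5 * g^T H^(-1) g = 5.7119


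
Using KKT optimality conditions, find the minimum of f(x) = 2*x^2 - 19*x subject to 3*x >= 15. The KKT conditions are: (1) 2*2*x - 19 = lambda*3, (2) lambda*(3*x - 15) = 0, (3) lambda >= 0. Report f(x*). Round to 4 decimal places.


Step 1: Try lambda = 0 (constraint inactive).
x_unc = 19/(2*2) = 4.75
Check: 3*4.75 = 14.25 < 15 -- violated!
Step 2: Constraint must be active: 3*x = 15
x* = 15/3 = 5.0
lambda = (2*2*5.0 - 19)/3 = 0.3333
Step 3: Compute optimal value.
f(x*) = 2*5.0^2 - 19*5.0 = -45.0


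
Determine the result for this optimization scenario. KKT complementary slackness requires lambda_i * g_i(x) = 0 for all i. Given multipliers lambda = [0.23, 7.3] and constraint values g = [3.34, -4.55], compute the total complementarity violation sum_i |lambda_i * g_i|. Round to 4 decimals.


KKT complementary slackness check:
lambda_1 * g_1 = 0.23 * 3.34 = 0.7682
lambda_2 * g_2 = 7.3 * -4.55 = -33.215
Total violation = 0.7682 + 33.215 = 33.9832


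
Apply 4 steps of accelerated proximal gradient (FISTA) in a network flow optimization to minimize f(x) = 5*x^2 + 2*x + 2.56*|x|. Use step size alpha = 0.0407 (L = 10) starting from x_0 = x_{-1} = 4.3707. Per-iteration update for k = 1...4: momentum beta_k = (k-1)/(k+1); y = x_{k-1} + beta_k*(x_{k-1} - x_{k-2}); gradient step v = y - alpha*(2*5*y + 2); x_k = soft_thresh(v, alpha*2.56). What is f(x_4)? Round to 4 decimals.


FISTA on f(x) = 5*x^2 + 2*x + 2.56*|x|
L = 10, alpha = 0.0407
Iteration 1: beta = 0.0, y = 4.3707 + 0.0*(4.3707 - 4.3707) = 4.3707
  grad(y) = 45.707, v = y - alpha*grad = 2.5104
  prox(v) = soft_thresh(2.5104, 0.1042) = 2.4062
Iteration 2: beta = 0.3333, y = 2.4062 + 0.3333*(2.4062 - 4.3707) = 1.7514
  grad(y) = 19.5141, v = y - alpha*grad = 0.9572
  prox(v) = soft_thresh(0.9572, 0.1042) = 0.853
Iteration 3: beta = 0.5, y = 0.853 + 0.5*(0.853 - 2.4062) = 0.0764
  grad(y) = 2.7638, v = y - alpha*grad = -0.0361
  prox(v) = soft_thresh(-0.0361, 0.1042) = 0.0
Iteration 4: beta = 0.6, y = 0.0 + 0.6*(0.0 - 0.853) = -0.5118
  grad(y) = -3.118, v = y - alpha*grad = -0.3849
  prox(v) = soft_thresh(-0.3849, 0.1042) = -0.2807
f(x_4) = 5*(-0.2807)^2 + 2*(-0.2807) + 2.56*|-0.2807| = 0.5512


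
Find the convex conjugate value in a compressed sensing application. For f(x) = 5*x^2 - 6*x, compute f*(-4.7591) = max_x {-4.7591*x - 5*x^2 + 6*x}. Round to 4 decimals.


f*(y) = sup_x {y*x - a*x^2 - b*x} = sup_x {(y-b)*x - a*x^2}
FOC: (y - b) - 2a*x = 0 => x* = (y - b)/(2a)
x* = (-4.7591 + 6)/(2*5) = 0.1241
f*(-4.7591) = (y-b)^2/(4a) = (-4.7591 + 6)^2/(4*5)
= 1.5398/20 = 0.077


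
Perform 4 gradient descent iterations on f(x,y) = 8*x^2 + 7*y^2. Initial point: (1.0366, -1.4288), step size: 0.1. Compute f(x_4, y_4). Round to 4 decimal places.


Gradient descent on f(x,y) = 8*x^2 + 7*y^2.
Starting point: (1.0366, -1.4288), alpha = 0.1
Step 1: grad_x = 2*8*1.0366 = 16.5856, grad_y = 2*7*-1.4288 = -20.0032
  x_1 = 1.0366 - 0.1*16.5856 = -0.622
  y_1 = -1.4288 - 0.1*-20.0032 = 0.5715
Step 2: grad_x = 2*8*-0.622 = -9.9514, grad_y = 2*7*0.5715 = 8.0013
  x_2 = -0.622 - 0.1*-9.9514 = 0.3732
  y_2 = 0.5715 - 0.1*8.0013 = -0.2286
Step 3: grad_x = 2*8*0.3732 = 5.9708, grad_y = 2*7*-0.2286 = -3.2005
  x_3 = 0.3732 - 0.1*5.9708 = -0.2239
  y_3 = -0.2286 - 0.1*-3.2005 = 0.0914
Step 4: grad_x = 2*8*-0.2239 = -3.5825, grad_y = 2*7*0.0914 = 1.2802
  x_4 = -0.2239 - 0.1*-3.5825 = 0.1343
  y_4 = 0.0914 - 0.1*1.2802 = -0.0366
f(0.1343, -0.0366) = 8*0.1343^2 + 7*(-0.0366)^2 = 0.1538


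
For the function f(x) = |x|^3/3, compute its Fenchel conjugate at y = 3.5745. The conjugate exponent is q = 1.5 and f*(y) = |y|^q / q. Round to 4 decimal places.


The conjugate exponent q satisfies 1/p + 1/q = 1.
p = 3, so q = 3/(3 - 1) = 1.5
|y|^q = 3.5745^1.5 = 6.7581
f*(3.5745) = 6.7581 / 1.5 = 4.5054


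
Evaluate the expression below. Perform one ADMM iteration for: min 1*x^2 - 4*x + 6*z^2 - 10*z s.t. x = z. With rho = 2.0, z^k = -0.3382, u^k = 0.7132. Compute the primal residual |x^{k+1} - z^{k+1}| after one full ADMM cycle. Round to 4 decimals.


ADMM iteration with rho = 2.0, z^k = -0.3382, u^k = 0.7132
Step 1: x-update.
Minimize 1*x^2 - 4*x + (2.0/2)*(x + 0.3382 + 0.7132)^2
FOC: (2*1 + 2.0)*x = 4 + 2.0*(-0.3382 - 0.7132)
x^{k+1} = 0.4743
Step 2: z-update.
Minimize 6*z^2 - 10*z + (2.0/2)*(0.4743 - z + 0.7132)^2
FOC: (2*6 + 2.0)*z = 10 + 2.0*(0.4743 + 0.7132)
z^{k+1} = 0.8839
Step 3: u-update.
u^{k+1} = 0.7132 + 0.4743 - 0.8839 = 0.3036
Step 4: Primal residual = |0.4743 - 0.8839| = 0.4096


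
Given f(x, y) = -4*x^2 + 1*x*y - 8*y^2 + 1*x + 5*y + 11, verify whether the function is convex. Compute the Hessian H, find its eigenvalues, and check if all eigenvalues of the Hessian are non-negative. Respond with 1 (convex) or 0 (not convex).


The Hessian of f(x,y) = -4*x^2 + 1*x*y - 8*y^2 + 1*x + 5*y + 11 is:
H = [[-8, 1], [1, -16]]
Trace = -8 - 16 = -24
Determinant = -8*-16 - (1)^2 = 127
Discriminant = (-24)^2 - 4*127 = 68.0
Eigenvalues: lambda_1 = -16.1231, lambda_2 = -7.8769
The function is not convex.

0


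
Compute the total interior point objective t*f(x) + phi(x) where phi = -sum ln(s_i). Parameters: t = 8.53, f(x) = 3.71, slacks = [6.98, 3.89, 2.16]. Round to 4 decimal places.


Step 1: Compute log-barrier.
ln values: [1.943, 1.3584, 0.7701]
phi = -(1.943 + 1.3584 + 0.7701) = -4.0716
Step 2: Compute augmented objective.
t*f(x) = 8.53*3.71 = 31.6463
Total = 31.6463 - 4.0716 = 27.5747


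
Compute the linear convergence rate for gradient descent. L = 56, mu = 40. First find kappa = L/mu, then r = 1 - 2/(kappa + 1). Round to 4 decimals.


Step 1: Compute the condition number.
kappa = L/mu = 56/40 = 1.4
Step 2: Compute the convergence rate.
r = 1 - 2/(kappa + 1) = 1 - 2*mu/(L + mu) = (L - mu)/(L + mu) = 16/96 = 0.1667


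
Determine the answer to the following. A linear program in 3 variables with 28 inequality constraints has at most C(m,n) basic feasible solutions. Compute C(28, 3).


Each vertex corresponds to some choice of n active constraints out of m, so the number of vertices is at most C(m, n) = m! / (n!(m-n)!).
m = 28, n = 3
Numerator: 28 * 27 * 26
Denominator: 3! = 6
C(28, 3) = 3276


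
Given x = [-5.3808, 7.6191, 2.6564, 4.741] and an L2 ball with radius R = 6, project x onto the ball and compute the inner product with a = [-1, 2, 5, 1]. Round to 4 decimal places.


Step 1: Compute ||x|| (intermediates to 6 decimals).
||x|| = sqrt((-5.3808)^2 + 7.6191^2 + 2.6564^2 + 4.741^2) = 10.795241
Step 2: Project.
Since ||x|| > R, scale = R/||x|| = 6/10.795241 = 0.5558, proj(x) = scale * x
proj(x) = [-2.990649, 4.234696, 1.476427, 2.635048]
Step 3: Dot product.
a^T * proj(x) = -1*(-2.990649) + 2*4.234696 + 5*1.476427 + 1*2.635048 = 21.4772


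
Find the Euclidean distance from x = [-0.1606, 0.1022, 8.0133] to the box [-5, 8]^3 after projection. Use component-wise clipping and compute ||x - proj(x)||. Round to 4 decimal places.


Project each component onto [-5, 8].
clip(-0.1606) = -0.1606, clip(0.1022) = 0.1022, clip(8.0133) = 8.0
Projection = [-0.1606, 0.1022, 8.0]
Squared diffs: [0.0, 0.0, 0.0002]
Distance = sqrt(0.0002) = 0.0133


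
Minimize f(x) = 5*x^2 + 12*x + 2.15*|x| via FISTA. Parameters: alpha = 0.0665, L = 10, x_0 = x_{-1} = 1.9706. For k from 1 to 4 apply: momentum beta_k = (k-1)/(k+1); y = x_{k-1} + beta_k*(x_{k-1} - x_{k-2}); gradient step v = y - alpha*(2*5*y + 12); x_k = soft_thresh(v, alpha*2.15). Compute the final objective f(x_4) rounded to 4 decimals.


FISTA on f(x) = 5*x^2 + 12*x + 2.15*|x|
L = 10, alpha = 0.0665
Iteration 1: beta = 0.0, y = 1.9706 + 0.0*(1.9706 - 1.9706) = 1.9706
  grad(y) = 31.706, v = y - alpha*grad = -0.1378
  prox(v) = soft_thresh(-0.1378, 0.143) = 0.0
Iteration 2: beta = 0.3333, y = 0.0 + 0.3333*(0.0 - 1.9706) = -0.6569
  grad(y) = 5.4313, v = y - alpha*grad = -1.0181
  prox(v) = soft_thresh(-1.0181, 0.143) = -0.8751
Iteration 3: beta = 0.5, y = -0.8751 + 0.5*(-0.8751 - 0.0) = -1.3126
  grad(y) = -1.1261, v = y - alpha*grad = -1.2377
  prox(v) = soft_thresh(-1.2377, 0.143) = -1.0948
Iteration 4: beta = 0.6, y = -1.0948 + 0.6*(-1.0948 + 0.8751) = -1.2266
  grad(y) = -0.2656, v = y - alpha*grad = -1.2089
  prox(v) = soft_thresh(-1.2089, 0.143) = -1.0659
f(x_4) = 5*(-1.0659)^2 + 12*(-1.0659) + 2.15*|-1.0659| = -4.8184


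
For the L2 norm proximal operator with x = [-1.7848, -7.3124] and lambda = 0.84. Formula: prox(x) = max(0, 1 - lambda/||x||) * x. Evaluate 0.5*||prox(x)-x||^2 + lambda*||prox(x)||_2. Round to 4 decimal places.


Step 1: Compute ||x||.
||x|| = 7.5271
Step 2: Compute scaling factor.
scale = max(0, 1 - 0.84/7.5271) = 0.8884
Step 3: prox(x) = [-1.5856, -6.4964]
||prox(x)|| = 6.6871
Step 4: Proximal objective.
0.5*||prox-x||^2 = 0.3528
lambda*||prox|| = 5.6172
Total = 5.9699


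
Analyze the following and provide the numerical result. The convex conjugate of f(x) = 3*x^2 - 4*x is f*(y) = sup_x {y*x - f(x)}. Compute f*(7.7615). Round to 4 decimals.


f*(y) = sup_x {y*x - a*x^2 - b*x} = sup_x {(y-b)*x - a*x^2}
FOC: (y - b) - 2a*x = 0 => x* = (y - b)/(2a)
x* = (7.7615 + 4)/(2*3) = 1.9603
f*(7.7615) = (y-b)^2/(4a) = (7.7615 + 4)^2/(4*3)
= 138.3329/12 = 11.5277


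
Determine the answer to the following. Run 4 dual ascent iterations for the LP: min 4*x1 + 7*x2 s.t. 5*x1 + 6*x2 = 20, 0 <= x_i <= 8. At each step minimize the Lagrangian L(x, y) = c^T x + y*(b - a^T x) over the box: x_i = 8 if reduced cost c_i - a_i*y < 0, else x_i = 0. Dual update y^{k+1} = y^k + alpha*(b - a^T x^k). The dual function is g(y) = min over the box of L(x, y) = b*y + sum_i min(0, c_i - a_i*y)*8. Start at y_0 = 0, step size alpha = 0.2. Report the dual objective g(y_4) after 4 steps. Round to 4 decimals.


Dual ascent for LP: min 4*x1 + 7*x2, 5*x1 + 6*x2 = 20, 0 <= x_i <= 8
Step 1: y^k = 0.0, reduced costs: (4.0, 7.0)
  x^k = (0.0, 0.0), subgradient = b - a^T x = 20.0
  y^{k+1} = 0.0 + 0.2*20.0 = 4.0
Step 2: y^k = 4.0, reduced costs: (-16.0, -17.0)
  x^k = (8.0, 8.0), subgradient = b - a^T x = -68.0
  y^{k+1} = 4.0 + 0.2*-68.0 = -9.6
Step 3: y^k = -9.6, reduced costs: (52.0, 64.6)
  x^k = (0.0, 0.0), subgradient = b - a^T x = 20.0
  y^{k+1} = -9.6 + 0.2*20.0 = -5.6
Step 4: y^k = -5.6, reduced costs: (32.0, 40.6)
  x^k = (0.0, 0.0), subgradient = b - a^T x = 20.0
  y^{k+1} = -5.6 + 0.2*20.0 = -1.6
Dual objective at y_4 = -1.6: reduced costs (12.0, 16.6), box minimizer x = (0.0, 0.0)
g(y_4) = b*y + (c1 - a1*y)*x1 + (c2 - a2*y)*x2 = 20*(-1.6) + 12.0*0.0 + 16.6*0.0 = -32.0 + 0.0 + 0.0 = -32.0


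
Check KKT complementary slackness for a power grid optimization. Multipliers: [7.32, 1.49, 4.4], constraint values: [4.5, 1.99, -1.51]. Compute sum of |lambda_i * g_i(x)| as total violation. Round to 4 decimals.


KKT complementary slackness check:
lambda_1 * g_1 = 7.32 * 4.5 = 32.94
lambda_2 * g_2 = 1.49 * 1.99 = 2.9651
lambda_3 * g_3 = 4.4 * -1.51 = -6.644
Total violation = 32.94 + 2.9651 + 6.644 = 42.5491


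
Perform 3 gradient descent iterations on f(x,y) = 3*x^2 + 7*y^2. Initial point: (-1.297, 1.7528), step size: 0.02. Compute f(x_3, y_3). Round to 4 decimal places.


Gradient descent on f(x,y) = 3*x^2 + 7*y^2.
Starting point: (-1.297, 1.7528), alpha = 0.02
Step 1: grad_x = 2*3*-1.297 = -7.782, grad_y = 2*7*1.7528 = 24.5392
  x_1 = -1.297 - 0.02*-7.782 = -1.1414
  y_1 = 1.7528 - 0.02*24.5392 = 1.262
Step 2: grad_x = 2*3*-1.1414 = -6.8482, grad_y = 2*7*1.262 = 17.6682
  x_2 = -1.1414 - 0.02*-6.8482 = -1.0044
  y_2 = 1.262 - 0.02*17.6682 = 0.9087
Step 3: grad_x = 2*3*-1.0044 = -6.0264, grad_y = 2*7*0.9087 = 12.7211
  x_3 = -1.0044 - 0.02*-6.0264 = -0.8839
  y_3 = 0.9087 - 0.02*12.7211 = 0.6542
f(-0.8839, 0.6542) = 3*(-0.8839)^2 + 7*0.6542^2 = 5.3398


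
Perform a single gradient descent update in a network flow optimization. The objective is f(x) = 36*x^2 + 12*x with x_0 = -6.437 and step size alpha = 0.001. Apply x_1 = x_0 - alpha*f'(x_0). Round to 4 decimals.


We compute the gradient at x_0 and apply the update.
f'(x) = 72*x + 12
f'(-6.437) = 72*-6.437 + 12 = -451.464
x_1 = -6.437 - 0.001*-451.464 = -5.9855


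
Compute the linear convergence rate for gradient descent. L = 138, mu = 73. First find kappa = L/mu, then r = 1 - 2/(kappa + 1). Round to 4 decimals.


Step 1: Compute the condition number.
kappa = L/mu = 138/73 = 1.8904
Step 2: Compute the convergence rate.
r = 1 - 2/(kappa + 1) = 1 - 2*mu/(L + mu) = (L - mu)/(L + mu) = 65/211 = 0.3081


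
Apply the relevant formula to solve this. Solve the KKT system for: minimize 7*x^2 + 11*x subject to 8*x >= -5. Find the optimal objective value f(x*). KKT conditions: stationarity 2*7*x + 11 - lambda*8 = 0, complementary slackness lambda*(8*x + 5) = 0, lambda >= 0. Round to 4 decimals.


Step 1: Try lambda = 0 (constraint inactive).
x_unc = -11/(2*7) = -0.7857
Check: 8*-0.7857 = -6.2856 < -5 -- violated!
Step 2: Constraint must be active: 8*x = -5
x* = -5/8 = -0.625
lambda = (2*7*(-0.625) + 11)/8 = 0.2813
Step 3: Compute optimal value.
f(x*) = 7*(-0.625)^2 + 11*(-0.625) = -4.1406


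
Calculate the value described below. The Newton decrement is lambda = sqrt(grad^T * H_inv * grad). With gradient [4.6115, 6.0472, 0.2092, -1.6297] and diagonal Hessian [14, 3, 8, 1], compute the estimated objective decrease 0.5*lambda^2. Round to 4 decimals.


Step 1: H is diagonal, so H^(-1) * g = [0.3294, 2.0157, 0.0262, -1.6297].
Step 2: g^T H^(-1) g = sum_i g_i^2 / H_ii
  = (4.6115)^2/14 + (6.0472)^2/3 + (0.2092)^2/8 + (-1.6297)^2/1
  = 1.519 + 12.1895 + 0.0055 + 2.6559 = 16.3699
Step 3: Objective decrease = 0.5 * g^T H^(-1) g = 8.185


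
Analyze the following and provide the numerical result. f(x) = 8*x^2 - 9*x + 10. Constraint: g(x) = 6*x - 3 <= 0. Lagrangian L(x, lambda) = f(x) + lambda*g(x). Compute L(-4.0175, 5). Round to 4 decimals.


Step 1: Evaluate f(x).
f(-4.0175) = 8*(-4.0175)^2 - 9*(-4.0175) + 10 = 175.28
Step 2: Evaluate g(x).
g(-4.0175) = 6*-4.0175 - 3 = -27.105
Step 3: Compute Lagrangian.
L = 175.28 + 5*-27.105 = 39.755


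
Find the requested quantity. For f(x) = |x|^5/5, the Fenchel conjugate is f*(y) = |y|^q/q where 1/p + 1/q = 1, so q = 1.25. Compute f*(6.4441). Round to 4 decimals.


The conjugate exponent q satisfies 1/p + 1/q = 1.
p = 5, so q = 5/(5 - 1) = 1.25
|y|^q = 6.4441^1.25 = 10.2672
f*(6.4441) = 10.2672 / 1.25 = 8.2138


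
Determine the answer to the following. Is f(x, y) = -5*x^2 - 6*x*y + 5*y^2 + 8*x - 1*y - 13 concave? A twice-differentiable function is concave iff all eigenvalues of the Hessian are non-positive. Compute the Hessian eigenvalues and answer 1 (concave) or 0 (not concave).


The Hessian of f(x,y) = -5*x^2 - 6*x*y + 5*y^2 + 8*x - 1*y - 13 is:
H = [[-10, -6], [-6, 10]]
Trace = -10 + 10 = 0
Determinant = -10*10 - (-6)^2 = -136
Discriminant = (0)^2 - 4*-136 = 544.0
Eigenvalues: lambda_1 = -11.6619, lambda_2 = 11.6619
The function is not concave.

0


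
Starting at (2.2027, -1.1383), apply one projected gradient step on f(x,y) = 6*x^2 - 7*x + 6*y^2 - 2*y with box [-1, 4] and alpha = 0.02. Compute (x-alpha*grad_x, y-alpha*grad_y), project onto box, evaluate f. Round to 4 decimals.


Step 1: Compute gradient at (2.2027, -1.1383).
grad_x = 2*6*2.2027 - 7 = 19.4324
grad_y = 2*6*-1.1383 - 2 = -15.6596
Step 2: Gradient step.
x_raw = 2.2027 - 0.02*19.4324 = 1.8141
y_raw = -1.1383 - 0.02*-15.6596 = -0.8251
Step 3: Project onto [-1, 4].
x_proj = clip(1.8141) = 1.8141
y_proj = clip(-0.8251) = -0.8251
Step 4: Evaluate f.
f(1.8141, -0.8251) = 12.7814


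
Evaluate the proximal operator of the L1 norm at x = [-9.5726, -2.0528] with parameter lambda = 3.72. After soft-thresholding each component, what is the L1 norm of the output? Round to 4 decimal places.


Soft-thresholding with lambda = 3.72:
prox(-9.5726) = sign(-9.5726)*max(|-9.5726| - 3.72, 0) = -5.8526
prox(-2.0528) = sign(-2.0528)*max(|-2.0528| - 3.72, 0) = 0.0
prox(x) = [-5.8526, 0.0]
||prox(x)||_1 = 5.8526 + 0.0 = 5.8526


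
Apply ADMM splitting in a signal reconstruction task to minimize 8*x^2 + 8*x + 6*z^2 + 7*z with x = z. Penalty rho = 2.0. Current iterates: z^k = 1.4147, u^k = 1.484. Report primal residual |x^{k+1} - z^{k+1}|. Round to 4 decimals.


ADMM iteration with rho = 2.0, z^k = 1.4147, u^k = 1.484
Step 1: x-update.
Minimize 8*x^2 + 8*x + (2.0/2)*(x - 1.4147 + 1.484)^2
FOC: (2*8 + 2.0)*x = -8 + 2.0*(1.4147 - 1.484)
x^{k+1} = -0.4521
Step 2: z-update.
Minimize 6*z^2 + 7*z + (2.0/2)*(-0.4521 - z + 1.484)^2
FOC: (2*6 + 2.0)*z = -7 + 2.0*(-0.4521 + 1.484)
z^{k+1} = -0.3526
Step 3: u-update.
u^{k+1} = 1.484 - 0.4521 + 0.3526 = 1.3844
Step 4: Primal residual = |-0.4521 + 0.3526| = 0.0996


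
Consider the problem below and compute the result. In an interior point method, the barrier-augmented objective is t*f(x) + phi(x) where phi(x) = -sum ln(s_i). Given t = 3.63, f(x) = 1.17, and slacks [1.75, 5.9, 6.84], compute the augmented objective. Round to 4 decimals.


Step 1: Compute log-barrier.
ln values: [0.5596, 1.775, 1.9228]
phi = -(0.5596 + 1.775 + 1.9228) = -4.2574
Step 2: Compute augmented objective.
t*f(x) = 3.63*1.17 = 4.2471
Total = 4.2471 - 4.2574 = -0.0103


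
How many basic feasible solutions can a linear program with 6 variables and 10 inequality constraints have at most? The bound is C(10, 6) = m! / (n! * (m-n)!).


Each vertex corresponds to some choice of n active constraints out of m, so the number of vertices is at most C(m, n) = m! / (n!(m-n)!).
m = 10, n = 6
Numerator: 10 * 9 * 8 * 7 * 6 * 5
Denominator: 6! = 720
C(10, 6) = 210


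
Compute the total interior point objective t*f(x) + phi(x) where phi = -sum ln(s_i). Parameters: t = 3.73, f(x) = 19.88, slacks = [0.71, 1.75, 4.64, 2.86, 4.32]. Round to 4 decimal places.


Step 1: Compute log-barrier.
ln values: [-0.3425, 0.5596, 1.5347, 1.0508, 1.4633]
phi = -(-0.3425 + 0.5596 + 1.5347 + 1.0508 + 1.4633) = -4.2659
Step 2: Compute augmented objective.
t*f(x) = 3.73*19.88 = 74.1524
Total = 74.1524 - 4.2659 = 69.8865


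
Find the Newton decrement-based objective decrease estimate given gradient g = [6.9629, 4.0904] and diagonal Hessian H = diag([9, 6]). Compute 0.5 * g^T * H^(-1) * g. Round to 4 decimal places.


Step 1: H is diagonal, so H^(-1) * g = [0.7737, 0.6817].
Step 2: g^T H^(-1) g = sum_i g_i^2 / H_ii
  = (6.9629)^2/9 + (4.0904)^2/6
  = 5.3869 + 2.7886 = 8.1754
Step 3: Objective decrease = 0.5 * g^T H^(-1) g = 4.0877


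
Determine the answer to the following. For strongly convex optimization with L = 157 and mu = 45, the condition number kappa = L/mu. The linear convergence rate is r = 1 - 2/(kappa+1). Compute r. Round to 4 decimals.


Step 1: Compute the condition number.
kappa = L/mu = 157/45 = 3.4889
Step 2: Compute the convergence rate.
r = 1 - 2/(kappa + 1) = 1 - 2*mu/(L + mu) = (L - mu)/(L + mu) = 112/202 = 0.5545


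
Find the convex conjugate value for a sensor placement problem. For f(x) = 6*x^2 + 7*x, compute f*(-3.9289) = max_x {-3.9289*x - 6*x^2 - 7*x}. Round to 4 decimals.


f*(y) = sup_x {y*x - a*x^2 - b*x} = sup_x {(y-b)*x - a*x^2}
FOC: (y - b) - 2a*x = 0 => x* = (y - b)/(2a)
x* = (-3.9289 - 7)/(2*6) = -0.9107
f*(-3.9289) = (y-b)^2/(4a) = (-3.9289 - 7)^2/(4*6)
= 119.4409/24 = 4.9767


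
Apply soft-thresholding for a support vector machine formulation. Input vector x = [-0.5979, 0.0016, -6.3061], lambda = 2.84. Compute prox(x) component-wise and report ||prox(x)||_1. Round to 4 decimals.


Soft-thresholding with lambda = 2.84:
prox(-0.5979) = sign(-0.5979)*max(|-0.5979| - 2.84, 0) = 0.0
prox(0.0016) = sign(0.0016)*max(|0.0016| - 2.84, 0) = 0.0
prox(-6.3061) = sign(-6.3061)*max(|-6.3061| - 2.84, 0) = -3.4661
prox(x) = [0.0, 0.0, -3.4661]
||prox(x)||_1 = 0.0 + 0.0 + 3.4661 = 3.4661


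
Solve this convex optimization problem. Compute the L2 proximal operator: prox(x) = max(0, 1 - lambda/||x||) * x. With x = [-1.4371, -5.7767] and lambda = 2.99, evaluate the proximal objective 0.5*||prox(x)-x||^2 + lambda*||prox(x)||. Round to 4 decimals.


Step 1: Compute ||x||.
||x|| = 5.9528
Step 2: Compute scaling factor.
scale = max(0, 1 - 2.99/5.9528) = 0.4977
Step 3: prox(x) = [-0.7153, -2.8751]
||prox(x)|| = 2.9628
Step 4: Proximal objective.
0.5*||prox-x||^2 = 4.4701
lambda*||prox|| = 8.8588
Total = 13.3287


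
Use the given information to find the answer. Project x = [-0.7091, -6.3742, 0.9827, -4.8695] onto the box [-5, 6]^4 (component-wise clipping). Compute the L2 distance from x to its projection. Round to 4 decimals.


Project each component onto [-5, 6].
clip(-0.7091) = -0.7091, clip(-6.3742) = -5.0, clip(0.9827) = 0.9827, clip(-4.8695) = -4.8695
Projection = [-0.7091, -5.0, 0.9827, -4.8695]
Squared diffs: [0.0, 1.8884, 0.0, 0.0]
Distance = sqrt(1.8884) = 1.3742


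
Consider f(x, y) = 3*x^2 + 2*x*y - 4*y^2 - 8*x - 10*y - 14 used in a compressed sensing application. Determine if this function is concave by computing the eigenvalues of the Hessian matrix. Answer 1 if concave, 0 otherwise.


The Hessian of f(x,y) = 3*x^2 + 2*x*y - 4*y^2 - 8*x - 10*y - 14 is:
H = [[6, 2], [2, -8]]
Trace = 6 - 8 = -2
Determinant = 6*-8 - (2)^2 = -52
Discriminant = (-2)^2 - 4*-52 = 212.0
Eigenvalues: lambda_1 = -8.2801, lambda_2 = 6.2801
The function is not concave.

0


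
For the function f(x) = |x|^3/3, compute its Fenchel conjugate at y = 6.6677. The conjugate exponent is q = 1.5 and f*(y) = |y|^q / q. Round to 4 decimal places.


The conjugate exponent q satisfies 1/p + 1/q = 1.
p = 3, so q = 3/(3 - 1) = 1.5
|y|^q = 6.6677^1.5 = 17.2173
f*(6.6677) = 17.2173 / 1.5 = 11.4782


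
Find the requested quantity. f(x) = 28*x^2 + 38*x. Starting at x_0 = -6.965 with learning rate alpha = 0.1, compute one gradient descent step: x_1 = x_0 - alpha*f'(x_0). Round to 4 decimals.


We compute the gradient at x_0 and apply the update.
f'(x) = 56*x + 38
f'(-6.965) = 56*-6.965 + 38 = -352.04
x_1 = -6.965 - 0.1*-352.04 = 28.239


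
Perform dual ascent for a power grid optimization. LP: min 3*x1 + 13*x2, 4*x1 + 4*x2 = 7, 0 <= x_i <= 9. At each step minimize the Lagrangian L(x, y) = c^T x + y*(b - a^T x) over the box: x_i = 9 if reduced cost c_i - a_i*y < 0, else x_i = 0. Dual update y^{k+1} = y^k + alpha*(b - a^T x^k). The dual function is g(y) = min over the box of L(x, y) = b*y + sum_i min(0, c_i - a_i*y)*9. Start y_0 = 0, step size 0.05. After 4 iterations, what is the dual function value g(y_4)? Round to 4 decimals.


Dual ascent for LP: min 3*x1 + 13*x2, 4*x1 + 4*x2 = 7, 0 <= x_i <= 9
Step 1: y^k = 0.0, reduced costs: (3.0, 13.0)
  x^k = (0.0, 0.0), subgradient = b - a^T x = 7.0
  y^{k+1} = 0.0 + 0.05*7.0 = 0.35
Step 2: y^k = 0.35, reduced costs: (1.6, 11.6)
  x^k = (0.0, 0.0), subgradient = b - a^T x = 7.0
  y^{k+1} = 0.35 + 0.05*7.0 = 0.7
Step 3: y^k = 0.7, reduced costs: (0.2, 10.2)
  x^k = (0.0, 0.0), subgradient = b - a^T x = 7.0
  y^{k+1} = 0.7 + 0.05*7.0 = 1.05
Step 4: y^k = 1.05, reduced costs: (-1.2, 8.8)
  x^k = (9.0, 0.0), subgradient = b - a^T x = -29.0
  y^{k+1} = 1.05 + 0.05*-29.0 = -0.4
Dual objective at y_4 = -0.4: reduced costs (4.6, 14.6), box minimizer x = (0.0, 0.0)
g(y_4) = b*y + (c1 - a1*y)*x1 + (c2 - a2*y)*x2 = 7*(-0.4) + 4.6*0.0 + 14.6*0.0 = -2.8 + 0.0 + 0.0 = -2.8


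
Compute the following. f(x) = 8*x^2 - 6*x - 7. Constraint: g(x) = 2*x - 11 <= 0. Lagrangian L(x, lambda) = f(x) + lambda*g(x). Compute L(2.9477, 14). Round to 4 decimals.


Step 1: Evaluate f(x).
f(2.9477) = 8*2.9477^2 - 6*2.9477 - 7 = 44.8253
Step 2: Evaluate g(x).
g(2.9477) = 2*2.9477 - 11 = -5.1046
Step 3: Compute Lagrangian.
L = 44.8253 + 14*-5.1046 = -26.6391


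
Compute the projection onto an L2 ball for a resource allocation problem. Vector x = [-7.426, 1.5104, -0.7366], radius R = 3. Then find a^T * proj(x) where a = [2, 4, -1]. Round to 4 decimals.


Step 1: Compute ||x|| (intermediates to 6 decimals).
||x|| = sqrt((-7.426)^2 + 1.5104^2 + (-0.7366)^2) = 7.613761
Step 2: Project.
Since ||x|| > R, scale = R/||x|| = 3/7.613761 = 0.394023, proj(x) = scale * x
proj(x) = [-2.926015, 0.595132, -0.290237]
Step 3: Dot product.
a^T * proj(x) = 2*(-2.926015) + 4*0.595132 - 1*(-0.290237) = -3.1813


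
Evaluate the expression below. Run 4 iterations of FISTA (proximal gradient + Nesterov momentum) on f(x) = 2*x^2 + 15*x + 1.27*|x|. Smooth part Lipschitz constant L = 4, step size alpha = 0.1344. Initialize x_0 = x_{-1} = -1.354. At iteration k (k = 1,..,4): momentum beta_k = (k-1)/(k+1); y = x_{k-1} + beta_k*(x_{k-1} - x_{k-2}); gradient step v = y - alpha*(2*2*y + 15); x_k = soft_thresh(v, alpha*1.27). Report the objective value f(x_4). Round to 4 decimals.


FISTA on f(x) = 2*x^2 + 15*x + 1.27*|x|
L = 4, alpha = 0.1344
Iteration 1: beta = 0.0, y = -1.354 + 0.0*(-1.354 + 1.354) = -1.354
  grad(y) = 9.584, v = y - alpha*grad = -2.6421
  prox(v) = soft_thresh(-2.6421, 0.1707) = -2.4714
Iteration 2: beta = 0.3333, y = -2.4714 + 0.3333*(-2.4714 + 1.354) = -2.8439
  grad(y) = 3.6245, v = y - alpha*grad = -3.331
  prox(v) = soft_thresh(-3.331, 0.1707) = -3.1603
Iteration 3: beta = 0.5, y = -3.1603 + 0.5*(-3.1603 + 2.4714) = -3.5048
  grad(y) = 0.9809, v = y - alpha*grad = -3.6366
  prox(v) = soft_thresh(-3.6366, 0.1707) = -3.4659
Iteration 4: beta = 0.6, y = -3.4659 + 0.6*(-3.4659 + 3.1603) = -3.6493
  grad(y) = 0.4029, v = y - alpha*grad = -3.7034
  prox(v) = soft_thresh(-3.7034, 0.1707) = -3.5327
f(x_4) = 2*(-3.5327)^2 + 15*(-3.5327) + 1.27*|-3.5327| = -23.544


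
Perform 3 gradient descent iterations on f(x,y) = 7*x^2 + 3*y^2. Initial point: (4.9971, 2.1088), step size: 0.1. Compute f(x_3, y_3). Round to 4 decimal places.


Gradient descent on f(x,y) = 7*x^2 + 3*y^2.
Starting point: (4.9971, 2.1088), alpha = 0.1
Step 1: grad_x = 2*7*4.9971 = 69.9594, grad_y = 2*3*2.1088 = 12.6528
  x_1 = 4.9971 - 0.1*69.9594 = -1.9988
  y_1 = 2.1088 - 0.1*12.6528 = 0.8435
Step 2: grad_x = 2*7*-1.9988 = -27.9838, grad_y = 2*3*0.8435 = 5.0611
  x_2 = -1.9988 - 0.1*-27.9838 = 0.7995
  y_2 = 0.8435 - 0.1*5.0611 = 0.3374
Step 3: grad_x = 2*7*0.7995 = 11.1935, grad_y = 2*3*0.3374 = 2.0244
  x_3 = 0.7995 - 0.1*11.1935 = -0.3198
  y_3 = 0.3374 - 0.1*2.0244 = 0.135
f(-0.3198, 0.135) = 7*(-0.3198)^2 + 3*0.135^2 = 0.7706


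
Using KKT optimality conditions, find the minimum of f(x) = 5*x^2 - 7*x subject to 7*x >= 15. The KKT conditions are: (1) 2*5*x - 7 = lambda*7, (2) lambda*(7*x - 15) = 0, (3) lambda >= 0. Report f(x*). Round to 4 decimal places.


Step 1: Try lambda = 0 (constraint inactive).
x_unc = 7/(2*5) = 0.7
Check: 7*0.7 = 4.9 < 15 -- violated!
Step 2: Constraint must be active: 7*x = 15
x* = 15/7 = 2.1429 (rounded; the exact value 15/7 is used below)
lambda = (2*5*(15/7) - 7)/7 = 2.0612
Step 3: Compute optimal value.
f(x*) = 5*(15/7)^2 - 7*(15/7) = 7.9592


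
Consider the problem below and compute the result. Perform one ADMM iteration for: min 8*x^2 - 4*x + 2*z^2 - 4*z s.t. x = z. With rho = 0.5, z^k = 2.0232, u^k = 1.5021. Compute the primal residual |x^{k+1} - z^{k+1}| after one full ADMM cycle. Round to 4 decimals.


ADMM iteration with rho = 0.5, z^k = 2.0232, u^k = 1.5021
Step 1: x-update.
Minimize 8*x^2 - 4*x + (0.5/2)*(x - 2.0232 + 1.5021)^2
FOC: (2*8 + 0.5)*x = 4 + 0.5*(2.0232 - 1.5021)
x^{k+1} = 0.2582
Step 2: z-update.
Minimize 2*z^2 - 4*z + (0.5/2)*(0.2582 - z + 1.5021)^2
FOC: (2*2 + 0.5)*z = 4 + 0.5*(0.2582 + 1.5021)
z^{k+1} = 1.0845
Step 3: u-update.
u^{k+1} = 1.5021 + 0.2582 - 1.0845 = 0.6758
Step 4: Primal residual = |0.2582 - 1.0845| = 0.8263


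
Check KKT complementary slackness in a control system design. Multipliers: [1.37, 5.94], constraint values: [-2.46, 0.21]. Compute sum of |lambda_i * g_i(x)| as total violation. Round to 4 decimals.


KKT complementary slackness check:
lambda_1 * g_1 = 1.37 * -2.46 = -3.3702
lambda_2 * g_2 = 5.94 * 0.21 = 1.2474
Total violation = 3.3702 + 1.2474 = 4.6176


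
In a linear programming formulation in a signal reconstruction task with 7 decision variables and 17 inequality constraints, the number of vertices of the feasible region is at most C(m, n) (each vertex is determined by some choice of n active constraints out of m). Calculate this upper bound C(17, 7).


Each vertex corresponds to some choice of n active constraints out of m, so the number of vertices is at most C(m, n) = m! / (n!(m-n)!).
m = 17, n = 7
Numerator: 17 * 16 * 15 * 14 * 13 * 12 * 11
Denominator: 7! = 5040
C(17, 7) = 19448


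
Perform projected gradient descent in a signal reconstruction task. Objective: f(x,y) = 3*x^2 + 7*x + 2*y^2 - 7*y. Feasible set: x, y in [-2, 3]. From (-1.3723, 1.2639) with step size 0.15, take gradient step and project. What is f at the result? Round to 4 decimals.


Step 1: Compute gradient at (-1.3723, 1.2639).
grad_x = 2*3*-1.3723 + 7 = -1.2338
grad_y = 2*2*1.2639 - 7 = -1.9444
Step 2: Gradient step.
x_raw = -1.3723 - 0.15*-1.2338 = -1.1872
y_raw = 1.2639 - 0.15*-1.9444 = 1.5556
Step 3: Project onto [-2, 3].
x_proj = clip(-1.1872) = -1.1872
y_proj = clip(1.5556) = 1.5556
Step 4: Evaluate f.
f(-1.1872, 1.5556) = -10.1315


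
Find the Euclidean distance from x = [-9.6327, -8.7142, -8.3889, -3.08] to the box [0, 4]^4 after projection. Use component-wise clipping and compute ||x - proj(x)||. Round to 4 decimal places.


Project each component onto [0, 4].
clip(-9.6327) = 0.0, clip(-8.7142) = 0.0, clip(-8.3889) = 0.0, clip(-3.08) = 0.0
Projection = [0.0, 0.0, 0.0, 0.0]
Squared diffs: [92.7889, 75.9373, 70.3736, 9.4864]
Distance = sqrt(248.5862) = 15.7666


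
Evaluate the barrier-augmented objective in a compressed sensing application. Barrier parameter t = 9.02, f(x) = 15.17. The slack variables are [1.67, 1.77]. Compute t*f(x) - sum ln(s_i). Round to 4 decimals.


Step 1: Compute log-barrier.
ln values: [0.5128, 0.571]
phi = -(0.5128 + 0.571) = -1.0838
Step 2: Compute augmented objective.
t*f(x) = 9.02*15.17 = 136.8334
Total = 136.8334 - 1.0838 = 135.7496


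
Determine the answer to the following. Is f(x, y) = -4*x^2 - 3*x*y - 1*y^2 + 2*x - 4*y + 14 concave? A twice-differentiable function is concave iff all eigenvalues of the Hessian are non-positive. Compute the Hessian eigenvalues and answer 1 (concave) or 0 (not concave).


The Hessian of f(x,y) = -4*x^2 - 3*x*y - 1*y^2 + 2*x - 4*y + 14 is:
H = [[-8, -3], [-3, -2]]
Trace = -8 - 2 = -10
Determinant = -8*-2 - (-3)^2 = 7
Discriminant = (-10)^2 - 4*7 = 72.0
Eigenvalues: lambda_1 = -9.2426, lambda_2 = -0.7574
The function is concave.

1


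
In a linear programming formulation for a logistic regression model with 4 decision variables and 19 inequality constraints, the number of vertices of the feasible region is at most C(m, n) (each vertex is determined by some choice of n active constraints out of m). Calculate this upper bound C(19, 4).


Each vertex corresponds to some choice of n active constraints out of m, so the number of vertices is at most C(m, n) = m! / (n!(m-n)!).
m = 19, n = 4
Numerator: 19 * 18 * 17 * 16
Denominator: 4! = 24
C(19, 4) = 3876


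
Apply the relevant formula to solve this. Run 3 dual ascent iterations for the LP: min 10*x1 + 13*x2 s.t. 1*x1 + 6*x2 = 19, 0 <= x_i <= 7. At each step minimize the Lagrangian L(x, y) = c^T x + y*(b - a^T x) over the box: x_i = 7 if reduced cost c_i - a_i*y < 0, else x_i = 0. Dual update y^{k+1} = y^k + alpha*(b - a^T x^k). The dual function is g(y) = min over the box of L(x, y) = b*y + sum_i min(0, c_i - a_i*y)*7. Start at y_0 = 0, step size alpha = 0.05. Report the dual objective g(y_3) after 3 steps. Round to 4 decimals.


Dual ascent for LP: min 10*x1 + 13*x2, 1*x1 + 6*x2 = 19, 0 <= x_i <= 7
Step 1: y^k = 0.0, reduced costs: (10.0, 13.0)
  x^k = (0.0, 0.0), subgradient = b - a^T x = 19.0
  y^{k+1} = 0.0 + 0.05*19.0 = 0.95
Step 2: y^k = 0.95, reduced costs: (9.05, 7.3)
  x^k = (0.0, 0.0), subgradient = b - a^T x = 19.0
  y^{k+1} = 0.95 + 0.05*19.0 = 1.9
Step 3: y^k = 1.9, reduced costs: (8.1, 1.6)
  x^k = (0.0, 0.0), subgradient = b - a^T x = 19.0
  y^{k+1} = 1.9 + 0.05*19.0 = 2.85
Dual objective at y_3 = 2.85: reduced costs (7.15, -4.1), box minimizer x = (0.0, 7.0)
g(y_3) = b*y + (c1 - a1*y)*x1 + (c2 - a2*y)*x2 = 19*2.85 + 7.15*0.0 + (-4.1)*7.0 = 54.15 + 0.0 - 28.7 = 25.45


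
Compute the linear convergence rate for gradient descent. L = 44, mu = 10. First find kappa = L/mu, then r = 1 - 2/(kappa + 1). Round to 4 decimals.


Step 1: Compute the condition number.
kappa = L/mu = 44/10 = 4.4
Step 2: Compute the convergence rate.
r = 1 - 2/(kappa + 1) = 1 - 2*mu/(L + mu) = (L - mu)/(L + mu) = 34/54 = 0.6296


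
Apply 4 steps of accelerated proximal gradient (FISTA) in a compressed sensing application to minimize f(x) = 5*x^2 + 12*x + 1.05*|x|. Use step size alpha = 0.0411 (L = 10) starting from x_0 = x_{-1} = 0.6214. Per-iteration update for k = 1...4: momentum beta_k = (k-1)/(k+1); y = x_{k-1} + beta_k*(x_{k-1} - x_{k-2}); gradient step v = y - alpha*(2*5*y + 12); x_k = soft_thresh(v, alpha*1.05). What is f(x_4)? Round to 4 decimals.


FISTA on f(x) = 5*x^2 + 12*x + 1.05*|x|
L = 10, alpha = 0.0411
Iteration 1: beta = 0.0, y = 0.6214 + 0.0*(0.6214 - 0.6214) = 0.6214
  grad(y) = 18.214, v = y - alpha*grad = -0.1272
  prox(v) = soft_thresh(-0.1272, 0.0432) = -0.084
Iteration 2: beta = 0.3333, y = -0.084 + 0.3333*(-0.084 - 0.6214) = -0.3192
  grad(y) = 8.8081, v = y - alpha*grad = -0.6812
  prox(v) = soft_thresh(-0.6812, 0.0432) = -0.638
Iteration 3: beta = 0.5, y = -0.638 + 0.5*(-0.638 + 0.084) = -0.915
  grad(y) = 2.8495, v = y - alpha*grad = -1.0322
  prox(v) = soft_thresh(-1.0322, 0.0432) = -0.989
Iteration 4: beta = 0.6, y = -0.989 + 0.6*(-0.989 + 0.638) = -1.1996
  grad(y) = 0.0041, v = y - alpha*grad = -1.1998
  prox(v) = soft_thresh(-1.1998, 0.0432) = -1.1566
f(x_4) = 5*(-1.1566)^2 + 12*(-1.1566) + 1.05*|-1.1566| = -5.9762


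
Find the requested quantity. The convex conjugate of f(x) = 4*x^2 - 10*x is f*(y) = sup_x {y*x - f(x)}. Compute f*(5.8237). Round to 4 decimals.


f*(y) = sup_x {y*x - a*x^2 - b*x} = sup_x {(y-b)*x - a*x^2}
FOC: (y - b) - 2a*x = 0 => x* = (y - b)/(2a)
x* = (5.8237 + 10)/(2*4) = 1.978
f*(5.8237) = (y-b)^2/(4a) = (5.8237 + 10)^2/(4*4)
= 250.3895/16 = 15.6493


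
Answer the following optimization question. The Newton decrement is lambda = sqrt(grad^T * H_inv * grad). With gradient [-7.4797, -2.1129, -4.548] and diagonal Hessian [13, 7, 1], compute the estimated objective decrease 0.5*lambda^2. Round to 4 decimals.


Step 1: H is diagonal, so H^(-1) * g = [-0.5754, -0.3018, -4.548].
Step 2: g^T H^(-1) g = sum_i g_i^2 / H_ii
  = (-7.4797)^2/13 + (-2.1129)^2/7 + (-4.548)^2/1
  = 4.3035 + 0.6378 + 20.6843 = 25.6256
Step 3: Objective decrease = 0.5 * g^T H^(-1) g = 12.8128


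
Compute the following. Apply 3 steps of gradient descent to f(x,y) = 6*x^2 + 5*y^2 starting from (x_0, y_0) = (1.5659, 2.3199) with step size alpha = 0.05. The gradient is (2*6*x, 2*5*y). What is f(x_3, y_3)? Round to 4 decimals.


Gradient descent on f(x,y) = 6*x^2 + 5*y^2.
Starting point: (1.5659, 2.3199), alpha = 0.05
Step 1: grad_x = 2*6*1.5659 = 18.7908, grad_y = 2*5*2.3199 = 23.199
  x_1 = 1.5659 - 0.05*18.7908 = 0.6264
  y_1 = 2.3199 - 0.05*23.199 = 1.16
Step 2: grad_x = 2*6*0.6264 = 7.5163, grad_y = 2*5*1.16 = 11.5995
  x_2 = 0.6264 - 0.05*7.5163 = 0.2505
  y_2 = 1.16 - 0.05*11.5995 = 0.58
Step 3: grad_x = 2*6*0.2505 = 3.0065, grad_y = 2*5*0.58 = 5.7998
  x_3 = 0.2505 - 0.05*3.0065 = 0.1002
  y_3 = 0.58 - 0.05*5.7998 = 0.29
f(0.1002, 0.29) = 6*0.1002^2 + 5*0.29^2 = 0.4807


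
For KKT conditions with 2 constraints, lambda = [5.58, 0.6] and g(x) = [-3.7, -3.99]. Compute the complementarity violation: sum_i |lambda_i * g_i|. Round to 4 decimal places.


KKT complementary slackness check:
lambda_1 * g_1 = 5.58 * -3.7 = -20.646
lambda_2 * g_2 = 0.6 * -3.99 = -2.394
Total violation = 20.646 + 2.394 = 23.04


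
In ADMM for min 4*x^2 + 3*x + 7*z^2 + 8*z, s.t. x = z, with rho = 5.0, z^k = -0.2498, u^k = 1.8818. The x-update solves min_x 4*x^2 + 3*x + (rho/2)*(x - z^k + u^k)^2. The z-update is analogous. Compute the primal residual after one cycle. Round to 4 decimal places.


ADMM iteration with rho = 5.0, z^k = -0.2498, u^k = 1.8818
Step 1: x-update.
Minimize 4*x^2 + 3*x + (5.0/2)*(x + 0.2498 + 1.8818)^2
FOC: (2*4 + 5.0)*x = -3 + 5.0*(-0.2498 - 1.8818)
x^{k+1} = -1.0506
Step 2: z-update.
Minimize 7*z^2 + 8*z + (5.0/2)*(-1.0506 - z + 1.8818)^2
FOC: (2*7 + 5.0)*z = -8 + 5.0*(-1.0506 + 1.8818)
z^{k+1} = -0.2023
Step 3: u-update.
u^{k+1} = 1.8818 - 1.0506 + 0.2023 = 1.0335
Step 4: Primal residual = |-1.0506 + 0.2023| = 0.8483


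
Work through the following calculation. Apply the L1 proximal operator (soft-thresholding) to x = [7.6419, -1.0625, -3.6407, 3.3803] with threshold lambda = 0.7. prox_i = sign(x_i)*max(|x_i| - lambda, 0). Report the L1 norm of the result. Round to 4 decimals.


Soft-thresholding with lambda = 0.7:
prox(7.6419) = sign(7.6419)*max(|7.6419| - 0.7, 0) = 6.9419
prox(-1.0625) = sign(-1.0625)*max(|-1.0625| - 0.7, 0) = -0.3625
prox(-3.6407) = sign(-3.6407)*max(|-3.6407| - 0.7, 0) = -2.9407
prox(3.3803) = sign(3.3803)*max(|3.3803| - 0.7, 0) = 2.6803
prox(x) = [6.9419, -0.3625, -2.9407, 2.6803]
||prox(x)||_1 = 6.9419 + 0.3625 + 2.9407 + 2.6803 = 12.9254
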